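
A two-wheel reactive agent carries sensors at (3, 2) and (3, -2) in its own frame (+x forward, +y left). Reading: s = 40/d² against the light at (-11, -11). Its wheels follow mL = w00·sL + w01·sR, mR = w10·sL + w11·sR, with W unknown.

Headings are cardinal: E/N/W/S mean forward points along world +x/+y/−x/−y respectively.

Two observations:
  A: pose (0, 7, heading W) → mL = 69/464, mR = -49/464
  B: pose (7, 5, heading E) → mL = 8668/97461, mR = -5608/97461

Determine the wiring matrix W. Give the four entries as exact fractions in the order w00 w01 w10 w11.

1/2 1 -1/2 -1/2

obs A: pose=(0,7,W) → sL=1/8, sR=5/58, mL=69/464, mR=-49/464
obs B: pose=(7,5,E) → sL=8/153, sR=40/637, mL=8668/97461, mR=-5608/97461
sensor matrix S = [[1/8, 5/58], [8/153, 40/637]]; det S = 9445/2826369
solve [mL_A; mL_B] = S·[w00; w01] and [mR_A; mR_B] = S·[w10; w11]:
  w00 = 1/2, w01 = 1, w10 = -1/2, w11 = -1/2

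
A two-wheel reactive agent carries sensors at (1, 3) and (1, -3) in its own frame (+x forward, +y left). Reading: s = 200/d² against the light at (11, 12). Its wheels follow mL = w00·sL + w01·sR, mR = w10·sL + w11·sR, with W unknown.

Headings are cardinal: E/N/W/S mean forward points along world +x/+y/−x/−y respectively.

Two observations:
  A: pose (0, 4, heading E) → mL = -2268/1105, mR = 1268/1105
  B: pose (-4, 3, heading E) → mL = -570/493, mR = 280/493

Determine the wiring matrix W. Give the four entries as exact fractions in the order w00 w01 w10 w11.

obs A: pose=(0,4,E) → sL=8/5, sR=200/221, mL=-2268/1105, mR=1268/1105
obs B: pose=(-4,3,E) → sL=25/29, sR=10/17, mL=-570/493, mR=280/493
sensor matrix S = [[8/5, 200/221], [25/29, 10/17]]; det S = 1032/6409
solve [mL_A; mL_B] = S·[w00; w01] and [mR_A; mR_B] = S·[w10; w11]:
  w00 = -1, w01 = -1/2, w10 = 1, w11 = -1/2

-1 -1/2 1 -1/2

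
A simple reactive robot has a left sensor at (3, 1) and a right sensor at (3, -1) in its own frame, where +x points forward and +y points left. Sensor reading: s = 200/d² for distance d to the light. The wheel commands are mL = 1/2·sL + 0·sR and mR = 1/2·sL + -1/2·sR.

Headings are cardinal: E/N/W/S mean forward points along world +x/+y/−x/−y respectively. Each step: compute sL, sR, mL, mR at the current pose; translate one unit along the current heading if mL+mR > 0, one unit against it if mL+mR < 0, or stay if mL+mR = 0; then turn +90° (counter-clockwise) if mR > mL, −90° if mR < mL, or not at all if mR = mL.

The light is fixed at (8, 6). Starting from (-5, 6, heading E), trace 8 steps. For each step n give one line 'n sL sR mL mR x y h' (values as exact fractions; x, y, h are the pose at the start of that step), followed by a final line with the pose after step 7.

n=0: pose=(-5,6,E); sL=200/101, sR=200/101; mL=100/101, mR=0; mL+mR=100/101 → advance +1; mR−mL=-100/101 → turn -1·90°
n=1: pose=(-4,6,S); sL=20/13, sR=100/89; mL=10/13, mR=240/1157; mL+mR=1130/1157 → advance +1; mR−mL=-50/89 → turn -1·90°
n=2: pose=(-4,5,W); sL=200/229, sR=8/9; mL=100/229, mR=-16/2061; mL+mR=884/2061 → advance +1; mR−mL=-4/9 → turn -1·90°
n=3: pose=(-5,5,N); sL=1, sR=50/37; mL=1/2, mR=-13/74; mL+mR=12/37 → advance +1; mR−mL=-25/37 → turn -1·90°
n=4: pose=(-5,6,E); sL=200/101, sR=200/101; mL=100/101, mR=0; mL+mR=100/101 → advance +1; mR−mL=-100/101 → turn -1·90°
n=5: pose=(-4,6,S); sL=20/13, sR=100/89; mL=10/13, mR=240/1157; mL+mR=1130/1157 → advance +1; mR−mL=-50/89 → turn -1·90°
n=6: pose=(-4,5,W); sL=200/229, sR=8/9; mL=100/229, mR=-16/2061; mL+mR=884/2061 → advance +1; mR−mL=-4/9 → turn -1·90°
n=7: pose=(-5,5,N); sL=1, sR=50/37; mL=1/2, mR=-13/74; mL+mR=12/37 → advance +1; mR−mL=-25/37 → turn -1·90°

0 200/101 200/101 100/101 0 -5 6 E
1 20/13 100/89 10/13 240/1157 -4 6 S
2 200/229 8/9 100/229 -16/2061 -4 5 W
3 1 50/37 1/2 -13/74 -5 5 N
4 200/101 200/101 100/101 0 -5 6 E
5 20/13 100/89 10/13 240/1157 -4 6 S
6 200/229 8/9 100/229 -16/2061 -4 5 W
7 1 50/37 1/2 -13/74 -5 5 N
final -5 6 E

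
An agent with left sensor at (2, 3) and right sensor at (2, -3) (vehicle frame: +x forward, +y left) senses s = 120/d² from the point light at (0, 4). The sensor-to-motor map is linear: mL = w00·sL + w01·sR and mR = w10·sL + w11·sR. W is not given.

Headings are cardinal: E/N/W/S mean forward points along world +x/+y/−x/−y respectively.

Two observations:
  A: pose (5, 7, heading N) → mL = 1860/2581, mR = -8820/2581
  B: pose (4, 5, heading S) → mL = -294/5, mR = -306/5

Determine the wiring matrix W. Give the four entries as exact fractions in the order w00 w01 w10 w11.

obs A: pose=(5,7,N) → sL=120/29, sR=120/89, mL=1860/2581, mR=-8820/2581
obs B: pose=(4,5,S) → sL=12/5, sR=60, mL=-294/5, mR=-306/5
sensor matrix S = [[120/29, 120/89], [12/5, 60]]; det S = 632448/2581
solve [mL_A; mL_B] = S·[w00; w01] and [mR_A; mR_B] = S·[w10; w11]:
  w00 = 1/2, w01 = -1, w10 = -1/2, w11 = -1

1/2 -1 -1/2 -1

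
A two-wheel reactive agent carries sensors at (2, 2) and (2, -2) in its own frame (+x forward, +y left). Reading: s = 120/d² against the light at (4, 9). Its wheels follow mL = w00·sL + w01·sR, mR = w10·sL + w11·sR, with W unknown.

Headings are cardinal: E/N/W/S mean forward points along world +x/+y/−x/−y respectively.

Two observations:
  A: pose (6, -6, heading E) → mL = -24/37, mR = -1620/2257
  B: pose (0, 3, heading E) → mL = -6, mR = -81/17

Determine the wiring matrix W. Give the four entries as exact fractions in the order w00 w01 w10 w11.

-1 0 -1/2 -1

obs A: pose=(6,-6,E) → sL=24/37, sR=24/61, mL=-24/37, mR=-1620/2257
obs B: pose=(0,3,E) → sL=6, sR=30/17, mL=-6, mR=-81/17
sensor matrix S = [[24/37, 24/61], [6, 30/17]]; det S = -46656/38369
solve [mL_A; mL_B] = S·[w00; w01] and [mR_A; mR_B] = S·[w10; w11]:
  w00 = -1, w01 = 0, w10 = -1/2, w11 = -1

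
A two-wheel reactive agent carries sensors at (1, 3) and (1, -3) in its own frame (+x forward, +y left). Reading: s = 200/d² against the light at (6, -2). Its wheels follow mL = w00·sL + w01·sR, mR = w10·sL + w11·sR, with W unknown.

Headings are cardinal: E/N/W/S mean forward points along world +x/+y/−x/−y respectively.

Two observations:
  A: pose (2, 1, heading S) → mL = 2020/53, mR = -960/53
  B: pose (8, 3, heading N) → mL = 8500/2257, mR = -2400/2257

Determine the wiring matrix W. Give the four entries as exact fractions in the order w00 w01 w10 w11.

1 -1/2 -1/2 1/2

obs A: pose=(2,1,S) → sL=40, sR=200/53, mL=2020/53, mR=-960/53
obs B: pose=(8,3,N) → sL=200/37, sR=200/61, mL=8500/2257, mR=-2400/2257
sensor matrix S = [[40, 200/53], [200/37, 200/61]]; det S = 13248000/119621
solve [mL_A; mL_B] = S·[w00; w01] and [mR_A; mR_B] = S·[w10; w11]:
  w00 = 1, w01 = -1/2, w10 = -1/2, w11 = 1/2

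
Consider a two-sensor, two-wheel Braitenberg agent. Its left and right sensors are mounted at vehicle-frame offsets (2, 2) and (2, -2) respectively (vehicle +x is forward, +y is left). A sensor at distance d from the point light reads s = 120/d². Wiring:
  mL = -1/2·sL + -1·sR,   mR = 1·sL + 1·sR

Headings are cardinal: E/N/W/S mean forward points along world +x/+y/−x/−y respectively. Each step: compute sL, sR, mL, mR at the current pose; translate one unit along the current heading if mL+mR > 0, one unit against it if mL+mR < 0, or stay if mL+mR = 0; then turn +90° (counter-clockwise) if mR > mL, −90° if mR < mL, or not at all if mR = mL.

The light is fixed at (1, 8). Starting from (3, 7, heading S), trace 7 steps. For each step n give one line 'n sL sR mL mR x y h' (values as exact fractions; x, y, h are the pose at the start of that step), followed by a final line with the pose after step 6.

n=0: pose=(3,7,S); sL=24/5, sR=40/3; mL=-236/15, mR=272/15; mL+mR=12/5 → advance +1; mR−mL=508/15 → turn +1·90°
n=1: pose=(3,6,E); sL=15/2, sR=15/4; mL=-15/2, mR=45/4; mL+mR=15/4 → advance +1; mR−mL=75/4 → turn +1·90°
n=2: pose=(4,6,N); sL=120, sR=24/5; mL=-324/5, mR=624/5; mL+mR=60 → advance +1; mR−mL=948/5 → turn +1·90°
n=3: pose=(4,7,W); sL=12, sR=60; mL=-66, mR=72; mL+mR=6 → advance +1; mR−mL=138 → turn +1·90°
n=4: pose=(3,7,S); sL=24/5, sR=40/3; mL=-236/15, mR=272/15; mL+mR=12/5 → advance +1; mR−mL=508/15 → turn +1·90°
n=5: pose=(3,6,E); sL=15/2, sR=15/4; mL=-15/2, mR=45/4; mL+mR=15/4 → advance +1; mR−mL=75/4 → turn +1·90°
n=6: pose=(4,6,N); sL=120, sR=24/5; mL=-324/5, mR=624/5; mL+mR=60 → advance +1; mR−mL=948/5 → turn +1·90°

0 24/5 40/3 -236/15 272/15 3 7 S
1 15/2 15/4 -15/2 45/4 3 6 E
2 120 24/5 -324/5 624/5 4 6 N
3 12 60 -66 72 4 7 W
4 24/5 40/3 -236/15 272/15 3 7 S
5 15/2 15/4 -15/2 45/4 3 6 E
6 120 24/5 -324/5 624/5 4 6 N
final 4 7 W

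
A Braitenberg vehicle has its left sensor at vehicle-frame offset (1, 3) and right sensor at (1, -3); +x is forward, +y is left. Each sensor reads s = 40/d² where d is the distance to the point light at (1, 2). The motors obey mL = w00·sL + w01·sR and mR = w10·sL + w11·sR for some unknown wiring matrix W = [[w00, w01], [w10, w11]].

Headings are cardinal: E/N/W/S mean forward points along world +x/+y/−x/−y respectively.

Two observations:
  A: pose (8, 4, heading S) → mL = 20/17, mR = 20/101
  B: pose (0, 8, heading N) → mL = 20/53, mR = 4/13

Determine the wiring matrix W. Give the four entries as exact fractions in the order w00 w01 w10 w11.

obs A: pose=(8,4,S) → sL=40/101, sR=40/17, mL=20/17, mR=20/101
obs B: pose=(0,8,N) → sL=8/13, sR=40/53, mL=20/53, mR=4/13
sensor matrix S = [[40/101, 40/17], [8/13, 40/53]]; det S = -1359360/1183013
solve [mL_A; mL_B] = S·[w00; w01] and [mR_A; mR_B] = S·[w10; w11]:
  w00 = 0, w01 = 1/2, w10 = 1/2, w11 = 0

0 1/2 1/2 0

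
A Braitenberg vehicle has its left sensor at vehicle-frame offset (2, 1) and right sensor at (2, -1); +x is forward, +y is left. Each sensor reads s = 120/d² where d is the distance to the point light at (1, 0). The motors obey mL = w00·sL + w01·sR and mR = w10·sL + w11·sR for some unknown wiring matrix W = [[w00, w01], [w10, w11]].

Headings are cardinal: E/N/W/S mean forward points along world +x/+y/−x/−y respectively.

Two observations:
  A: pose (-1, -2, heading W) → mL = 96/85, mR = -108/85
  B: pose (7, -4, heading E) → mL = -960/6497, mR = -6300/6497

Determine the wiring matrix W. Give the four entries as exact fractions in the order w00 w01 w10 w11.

obs A: pose=(-1,-2,W) → sL=24/5, sR=120/17, mL=96/85, mR=-108/85
obs B: pose=(7,-4,E) → sL=120/73, sR=120/89, mL=-960/6497, mR=-6300/6497
sensor matrix S = [[24/5, 120/17], [120/73, 120/89]]; det S = -566784/110449
solve [mL_A; mL_B] = S·[w00; w01] and [mR_A; mR_B] = S·[w10; w11]:
  w00 = -1/2, w01 = 1/2, w10 = -1, w11 = 1/2

-1/2 1/2 -1 1/2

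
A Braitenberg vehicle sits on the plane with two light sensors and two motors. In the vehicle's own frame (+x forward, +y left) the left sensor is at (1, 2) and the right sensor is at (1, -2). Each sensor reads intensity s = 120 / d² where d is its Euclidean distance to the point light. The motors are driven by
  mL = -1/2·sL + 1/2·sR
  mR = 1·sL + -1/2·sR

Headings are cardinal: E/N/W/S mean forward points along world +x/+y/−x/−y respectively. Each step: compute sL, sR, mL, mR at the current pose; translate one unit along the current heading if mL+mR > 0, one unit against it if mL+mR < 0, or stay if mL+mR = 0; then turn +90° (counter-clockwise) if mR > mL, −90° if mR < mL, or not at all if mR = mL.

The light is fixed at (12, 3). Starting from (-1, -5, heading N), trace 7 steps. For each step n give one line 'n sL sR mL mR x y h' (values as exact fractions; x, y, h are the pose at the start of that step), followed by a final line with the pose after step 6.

0 60/137 12/17 312/2329 198/2329 -1 -5 N
1 120/169 8/15 -224/2535 1124/2535 -1 -4 E
2 15/29 15/17 90/493 75/986 0 -4 N
3 120/137 24/37 -576/5069 2796/5069 0 -3 E
4 60/97 60/53 1320/5141 270/5141 1 -3 N
5 120/109 120/149 -2400/16241 11340/16241 1 -2 E
6 3/4 3/2 3/8 0 2 -2 N
final 2 -1 E

n=0: pose=(-1,-5,N); sL=60/137, sR=12/17; mL=312/2329, mR=198/2329; mL+mR=30/137 → advance +1; mR−mL=-114/2329 → turn -1·90°
n=1: pose=(-1,-4,E); sL=120/169, sR=8/15; mL=-224/2535, mR=1124/2535; mL+mR=60/169 → advance +1; mR−mL=1348/2535 → turn +1·90°
n=2: pose=(0,-4,N); sL=15/29, sR=15/17; mL=90/493, mR=75/986; mL+mR=15/58 → advance +1; mR−mL=-105/986 → turn -1·90°
n=3: pose=(0,-3,E); sL=120/137, sR=24/37; mL=-576/5069, mR=2796/5069; mL+mR=60/137 → advance +1; mR−mL=3372/5069 → turn +1·90°
n=4: pose=(1,-3,N); sL=60/97, sR=60/53; mL=1320/5141, mR=270/5141; mL+mR=30/97 → advance +1; mR−mL=-1050/5141 → turn -1·90°
n=5: pose=(1,-2,E); sL=120/109, sR=120/149; mL=-2400/16241, mR=11340/16241; mL+mR=60/109 → advance +1; mR−mL=13740/16241 → turn +1·90°
n=6: pose=(2,-2,N); sL=3/4, sR=3/2; mL=3/8, mR=0; mL+mR=3/8 → advance +1; mR−mL=-3/8 → turn -1·90°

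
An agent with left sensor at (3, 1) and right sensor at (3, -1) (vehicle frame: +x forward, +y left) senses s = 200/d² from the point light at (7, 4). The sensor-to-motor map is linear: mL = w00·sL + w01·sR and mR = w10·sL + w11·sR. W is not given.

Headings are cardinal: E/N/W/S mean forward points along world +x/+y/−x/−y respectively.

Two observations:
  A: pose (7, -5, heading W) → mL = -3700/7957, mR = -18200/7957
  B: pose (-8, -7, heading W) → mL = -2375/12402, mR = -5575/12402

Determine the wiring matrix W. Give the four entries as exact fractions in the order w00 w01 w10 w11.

obs A: pose=(7,-5,W) → sL=200/109, sR=200/73, mL=-3700/7957, mR=-18200/7957
obs B: pose=(-8,-7,W) → sL=50/117, sR=25/53, mL=-2375/12402, mR=-5575/12402
sensor matrix S = [[200/109, 200/73], [50/117, 25/53]]; det S = -15065000/49341357
solve [mL_A; mL_B] = S·[w00; w01] and [mR_A; mR_B] = S·[w10; w11]:
  w00 = -1, w01 = 1/2, w10 = -1/2, w11 = -1/2

-1 1/2 -1/2 -1/2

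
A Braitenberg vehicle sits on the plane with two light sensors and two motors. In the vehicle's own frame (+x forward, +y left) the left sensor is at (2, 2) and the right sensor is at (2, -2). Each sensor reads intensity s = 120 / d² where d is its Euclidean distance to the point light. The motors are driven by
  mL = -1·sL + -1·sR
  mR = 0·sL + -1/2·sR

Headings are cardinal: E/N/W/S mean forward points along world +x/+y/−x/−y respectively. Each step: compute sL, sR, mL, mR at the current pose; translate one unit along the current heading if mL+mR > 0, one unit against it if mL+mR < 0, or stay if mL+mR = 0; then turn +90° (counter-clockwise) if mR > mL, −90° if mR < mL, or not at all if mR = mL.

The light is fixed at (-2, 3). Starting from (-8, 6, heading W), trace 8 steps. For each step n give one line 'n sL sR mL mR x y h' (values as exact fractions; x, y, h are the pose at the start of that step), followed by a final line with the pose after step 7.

n=0: pose=(-8,6,W); sL=24/13, sR=120/89; mL=-3696/1157, mR=-60/89; mL+mR=-4476/1157 → advance -1; mR−mL=2916/1157 → turn +1·90°
n=1: pose=(-7,6,S); sL=12, sR=12/5; mL=-72/5, mR=-6/5; mL+mR=-78/5 → advance -1; mR−mL=66/5 → turn +1·90°
n=2: pose=(-7,7,E); sL=8/3, sR=120/13; mL=-464/39, mR=-60/13; mL+mR=-644/39 → advance -1; mR−mL=284/39 → turn +1·90°
n=3: pose=(-8,7,N); sL=6/5, sR=30/13; mL=-228/65, mR=-15/13; mL+mR=-303/65 → advance -1; mR−mL=153/65 → turn +1·90°
n=4: pose=(-8,6,W); sL=24/13, sR=120/89; mL=-3696/1157, mR=-60/89; mL+mR=-4476/1157 → advance -1; mR−mL=2916/1157 → turn +1·90°
n=5: pose=(-7,6,S); sL=12, sR=12/5; mL=-72/5, mR=-6/5; mL+mR=-78/5 → advance -1; mR−mL=66/5 → turn +1·90°
n=6: pose=(-7,7,E); sL=8/3, sR=120/13; mL=-464/39, mR=-60/13; mL+mR=-644/39 → advance -1; mR−mL=284/39 → turn +1·90°
n=7: pose=(-8,7,N); sL=6/5, sR=30/13; mL=-228/65, mR=-15/13; mL+mR=-303/65 → advance -1; mR−mL=153/65 → turn +1·90°

0 24/13 120/89 -3696/1157 -60/89 -8 6 W
1 12 12/5 -72/5 -6/5 -7 6 S
2 8/3 120/13 -464/39 -60/13 -7 7 E
3 6/5 30/13 -228/65 -15/13 -8 7 N
4 24/13 120/89 -3696/1157 -60/89 -8 6 W
5 12 12/5 -72/5 -6/5 -7 6 S
6 8/3 120/13 -464/39 -60/13 -7 7 E
7 6/5 30/13 -228/65 -15/13 -8 7 N
final -8 6 W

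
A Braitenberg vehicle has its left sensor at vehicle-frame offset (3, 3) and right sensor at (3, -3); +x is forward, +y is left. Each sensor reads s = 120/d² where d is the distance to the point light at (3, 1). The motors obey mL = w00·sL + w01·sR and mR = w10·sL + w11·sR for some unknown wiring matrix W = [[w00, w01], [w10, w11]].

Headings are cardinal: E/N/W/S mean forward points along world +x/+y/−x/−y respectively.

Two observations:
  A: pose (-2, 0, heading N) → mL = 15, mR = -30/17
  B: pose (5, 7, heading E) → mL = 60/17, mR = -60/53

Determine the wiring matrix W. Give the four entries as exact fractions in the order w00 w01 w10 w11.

0 1 -1 0

obs A: pose=(-2,0,N) → sL=30/17, sR=15, mL=15, mR=-30/17
obs B: pose=(5,7,E) → sL=60/53, sR=60/17, mL=60/17, mR=-60/53
sensor matrix S = [[30/17, 15], [60/53, 60/17]]; det S = -164700/15317
solve [mL_A; mL_B] = S·[w00; w01] and [mR_A; mR_B] = S·[w10; w11]:
  w00 = 0, w01 = 1, w10 = -1, w11 = 0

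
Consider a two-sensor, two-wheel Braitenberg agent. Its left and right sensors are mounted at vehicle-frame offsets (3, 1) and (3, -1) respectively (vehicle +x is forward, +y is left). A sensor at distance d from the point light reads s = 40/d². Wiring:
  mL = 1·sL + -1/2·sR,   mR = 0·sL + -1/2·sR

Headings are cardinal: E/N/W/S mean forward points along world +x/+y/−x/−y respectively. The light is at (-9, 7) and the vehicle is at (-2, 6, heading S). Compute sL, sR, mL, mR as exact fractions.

1/2 10/13 3/26 -5/13

left sensor world pos  = (-1, 3); dL² = 80
right sensor world pos = (-3, 3); dR² = 52
sL = 40/80 = 1/2
sR = 40/52 = 10/13
mL = 1·sL + -1/2·sR = 3/26
mR = 0·sL + -1/2·sR = -5/13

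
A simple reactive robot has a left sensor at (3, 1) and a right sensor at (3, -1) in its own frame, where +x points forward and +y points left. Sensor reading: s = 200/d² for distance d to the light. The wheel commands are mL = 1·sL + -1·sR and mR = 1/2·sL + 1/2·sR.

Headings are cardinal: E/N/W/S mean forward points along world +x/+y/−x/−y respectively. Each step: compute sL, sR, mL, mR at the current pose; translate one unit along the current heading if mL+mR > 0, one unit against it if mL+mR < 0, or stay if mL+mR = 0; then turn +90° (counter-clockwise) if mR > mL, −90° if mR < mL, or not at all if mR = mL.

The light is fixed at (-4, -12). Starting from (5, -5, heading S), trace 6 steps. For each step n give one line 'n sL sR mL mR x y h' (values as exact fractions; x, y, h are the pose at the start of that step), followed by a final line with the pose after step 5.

n=0: pose=(5,-5,S); sL=50/29, sR=5/2; mL=-45/58, mR=245/116; mL+mR=155/116 → advance +1; mR−mL=335/116 → turn +1·90°
n=1: pose=(5,-6,E); sL=200/193, sR=200/169; mL=-4800/32617, mR=36200/32617; mL+mR=31400/32617 → advance +1; mR−mL=41000/32617 → turn +1·90°
n=2: pose=(6,-6,N); sL=100/81, sR=100/101; mL=2000/8181, mR=9100/8181; mL+mR=3700/2727 → advance +1; mR−mL=7100/8181 → turn +1·90°
n=3: pose=(6,-5,W); sL=40/17, sR=200/113; mL=1120/1921, mR=3960/1921; mL+mR=5080/1921 → advance +1; mR−mL=2840/1921 → turn +1·90°
n=4: pose=(5,-5,S); sL=50/29, sR=5/2; mL=-45/58, mR=245/116; mL+mR=155/116 → advance +1; mR−mL=335/116 → turn +1·90°
n=5: pose=(5,-6,E); sL=200/193, sR=200/169; mL=-4800/32617, mR=36200/32617; mL+mR=31400/32617 → advance +1; mR−mL=41000/32617 → turn +1·90°

0 50/29 5/2 -45/58 245/116 5 -5 S
1 200/193 200/169 -4800/32617 36200/32617 5 -6 E
2 100/81 100/101 2000/8181 9100/8181 6 -6 N
3 40/17 200/113 1120/1921 3960/1921 6 -5 W
4 50/29 5/2 -45/58 245/116 5 -5 S
5 200/193 200/169 -4800/32617 36200/32617 5 -6 E
final 6 -6 N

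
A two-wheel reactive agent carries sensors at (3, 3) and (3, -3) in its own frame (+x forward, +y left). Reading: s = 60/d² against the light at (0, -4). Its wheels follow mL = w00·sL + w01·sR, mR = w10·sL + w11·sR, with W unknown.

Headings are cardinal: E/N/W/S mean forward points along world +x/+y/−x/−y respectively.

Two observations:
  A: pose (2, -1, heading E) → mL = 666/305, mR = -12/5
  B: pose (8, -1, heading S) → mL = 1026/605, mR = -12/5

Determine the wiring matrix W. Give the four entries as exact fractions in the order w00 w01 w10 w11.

1 1/2 0 -1

obs A: pose=(2,-1,E) → sL=60/61, sR=12/5, mL=666/305, mR=-12/5
obs B: pose=(8,-1,S) → sL=60/121, sR=12/5, mL=1026/605, mR=-12/5
sensor matrix S = [[60/61, 12/5], [60/121, 12/5]]; det S = 8640/7381
solve [mL_A; mL_B] = S·[w00; w01] and [mR_A; mR_B] = S·[w10; w11]:
  w00 = 1, w01 = 1/2, w10 = 0, w11 = -1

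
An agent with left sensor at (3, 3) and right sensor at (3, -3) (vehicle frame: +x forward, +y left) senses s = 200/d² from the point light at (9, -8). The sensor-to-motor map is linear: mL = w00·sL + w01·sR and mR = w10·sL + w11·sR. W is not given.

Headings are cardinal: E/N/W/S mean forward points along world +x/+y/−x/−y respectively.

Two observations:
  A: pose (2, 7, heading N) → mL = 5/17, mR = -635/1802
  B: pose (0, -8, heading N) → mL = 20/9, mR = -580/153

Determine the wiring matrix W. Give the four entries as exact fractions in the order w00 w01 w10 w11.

0 1/2 1/2 -1

obs A: pose=(2,7,N) → sL=25/53, sR=10/17, mL=5/17, mR=-635/1802
obs B: pose=(0,-8,N) → sL=200/153, sR=40/9, mL=20/9, mR=-580/153
sensor matrix S = [[25/53, 10/17], [200/153, 40/9]]; det S = 61000/45951
solve [mL_A; mL_B] = S·[w00; w01] and [mR_A; mR_B] = S·[w10; w11]:
  w00 = 0, w01 = 1/2, w10 = 1/2, w11 = -1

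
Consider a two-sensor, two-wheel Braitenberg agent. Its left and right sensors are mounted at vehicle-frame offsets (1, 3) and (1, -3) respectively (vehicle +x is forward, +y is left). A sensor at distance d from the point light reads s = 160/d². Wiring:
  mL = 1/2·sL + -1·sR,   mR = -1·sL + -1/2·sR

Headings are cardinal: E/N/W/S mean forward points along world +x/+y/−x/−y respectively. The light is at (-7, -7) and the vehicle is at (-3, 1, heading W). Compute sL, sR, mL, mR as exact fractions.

80/17 16/13 248/221 -1176/221

left sensor world pos  = (-4, -2); dL² = 34
right sensor world pos = (-4, 4); dR² = 130
sL = 160/34 = 80/17
sR = 160/130 = 16/13
mL = 1/2·sL + -1·sR = 248/221
mR = -1·sL + -1/2·sR = -1176/221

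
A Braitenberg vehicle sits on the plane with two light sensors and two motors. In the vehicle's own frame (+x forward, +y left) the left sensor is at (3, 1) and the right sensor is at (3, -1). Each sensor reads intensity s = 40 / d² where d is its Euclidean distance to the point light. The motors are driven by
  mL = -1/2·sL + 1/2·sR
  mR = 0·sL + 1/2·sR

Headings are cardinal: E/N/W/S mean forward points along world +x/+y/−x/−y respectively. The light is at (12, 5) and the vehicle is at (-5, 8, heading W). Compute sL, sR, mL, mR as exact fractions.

10/101 5/52 -15/10504 5/104

left sensor world pos  = (-8, 7); dL² = 404
right sensor world pos = (-8, 9); dR² = 416
sL = 40/404 = 10/101
sR = 40/416 = 5/52
mL = -1/2·sL + 1/2·sR = -15/10504
mR = 0·sL + 1/2·sR = 5/104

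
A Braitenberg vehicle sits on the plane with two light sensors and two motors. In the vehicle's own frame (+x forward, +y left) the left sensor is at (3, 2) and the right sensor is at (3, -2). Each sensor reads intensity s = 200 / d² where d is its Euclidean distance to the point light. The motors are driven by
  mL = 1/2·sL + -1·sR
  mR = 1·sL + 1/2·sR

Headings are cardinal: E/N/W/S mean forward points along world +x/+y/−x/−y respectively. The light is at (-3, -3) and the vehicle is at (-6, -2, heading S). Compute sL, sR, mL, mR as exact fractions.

40 200/29 380/29 1260/29

left sensor world pos  = (-4, -5); dL² = 5
right sensor world pos = (-8, -5); dR² = 29
sL = 200/5 = 40
sR = 200/29 = 200/29
mL = 1/2·sL + -1·sR = 380/29
mR = 1·sL + 1/2·sR = 1260/29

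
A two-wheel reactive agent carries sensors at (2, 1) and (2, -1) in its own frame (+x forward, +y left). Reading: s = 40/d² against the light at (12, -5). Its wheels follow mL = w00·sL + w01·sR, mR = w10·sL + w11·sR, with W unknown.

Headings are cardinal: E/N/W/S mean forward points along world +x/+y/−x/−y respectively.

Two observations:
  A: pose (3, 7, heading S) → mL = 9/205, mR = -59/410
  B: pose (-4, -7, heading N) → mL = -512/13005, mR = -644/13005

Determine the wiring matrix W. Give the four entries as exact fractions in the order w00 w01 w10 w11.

obs A: pose=(3,7,S) → sL=10/41, sR=1/5, mL=9/205, mR=-59/410
obs B: pose=(-4,-7,N) → sL=40/289, sR=8/45, mL=-512/13005, mR=-644/13005
sensor matrix S = [[10/41, 1/5], [40/289, 8/45]]; det S = 1672/106641
solve [mL_A; mL_B] = S·[w00; w01] and [mR_A; mR_B] = S·[w10; w11]:
  w00 = 1, w01 = -1, w10 = -1, w11 = 1/2

1 -1 -1 1/2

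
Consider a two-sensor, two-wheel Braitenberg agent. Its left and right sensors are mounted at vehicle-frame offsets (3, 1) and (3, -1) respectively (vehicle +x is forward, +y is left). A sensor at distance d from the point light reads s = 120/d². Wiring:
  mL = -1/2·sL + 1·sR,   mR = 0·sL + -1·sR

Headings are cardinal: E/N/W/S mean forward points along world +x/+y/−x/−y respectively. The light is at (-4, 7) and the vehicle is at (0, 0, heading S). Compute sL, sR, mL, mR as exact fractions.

24/25 120/109 1692/2725 -120/109

left sensor world pos  = (1, -3); dL² = 125
right sensor world pos = (-1, -3); dR² = 109
sL = 120/125 = 24/25
sR = 120/109 = 120/109
mL = -1/2·sL + 1·sR = 1692/2725
mR = 0·sL + -1·sR = -120/109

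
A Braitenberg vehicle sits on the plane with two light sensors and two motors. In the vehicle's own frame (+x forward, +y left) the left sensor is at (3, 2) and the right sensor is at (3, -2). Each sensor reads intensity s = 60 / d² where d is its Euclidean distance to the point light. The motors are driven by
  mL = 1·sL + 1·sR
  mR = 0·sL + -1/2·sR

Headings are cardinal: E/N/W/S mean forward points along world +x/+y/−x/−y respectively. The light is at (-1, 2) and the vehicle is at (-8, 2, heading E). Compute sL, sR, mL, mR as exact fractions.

left sensor world pos  = (-5, 4); dL² = 20
right sensor world pos = (-5, 0); dR² = 20
sL = 60/20 = 3
sR = 60/20 = 3
mL = 1·sL + 1·sR = 6
mR = 0·sL + -1/2·sR = -3/2

3 3 6 -3/2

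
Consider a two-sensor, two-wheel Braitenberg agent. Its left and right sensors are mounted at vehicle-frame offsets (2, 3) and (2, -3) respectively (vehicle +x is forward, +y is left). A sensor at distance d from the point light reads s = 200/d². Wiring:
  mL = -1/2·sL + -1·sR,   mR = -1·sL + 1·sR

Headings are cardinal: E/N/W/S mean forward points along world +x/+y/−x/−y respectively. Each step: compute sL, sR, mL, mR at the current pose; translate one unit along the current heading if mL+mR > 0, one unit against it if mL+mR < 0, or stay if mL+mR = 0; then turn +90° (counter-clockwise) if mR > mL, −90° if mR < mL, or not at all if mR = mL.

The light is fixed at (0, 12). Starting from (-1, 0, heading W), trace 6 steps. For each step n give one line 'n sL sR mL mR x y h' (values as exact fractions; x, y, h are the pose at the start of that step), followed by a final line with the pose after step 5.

0 100/117 20/9 -310/117 160/117 -1 0 W
1 40/41 40/41 -60/41 0 0 0 S
2 50/17 1 -42/17 -33/17 0 1 E
3 200/97 40/17 -5580/1649 480/1649 -1 1 N
4 100/117 20/9 -310/117 160/117 -1 0 W
5 40/41 40/41 -60/41 0 0 0 S
final 0 1 E

n=0: pose=(-1,0,W); sL=100/117, sR=20/9; mL=-310/117, mR=160/117; mL+mR=-50/39 → advance -1; mR−mL=470/117 → turn +1·90°
n=1: pose=(0,0,S); sL=40/41, sR=40/41; mL=-60/41, mR=0; mL+mR=-60/41 → advance -1; mR−mL=60/41 → turn +1·90°
n=2: pose=(0,1,E); sL=50/17, sR=1; mL=-42/17, mR=-33/17; mL+mR=-75/17 → advance -1; mR−mL=9/17 → turn +1·90°
n=3: pose=(-1,1,N); sL=200/97, sR=40/17; mL=-5580/1649, mR=480/1649; mL+mR=-300/97 → advance -1; mR−mL=6060/1649 → turn +1·90°
n=4: pose=(-1,0,W); sL=100/117, sR=20/9; mL=-310/117, mR=160/117; mL+mR=-50/39 → advance -1; mR−mL=470/117 → turn +1·90°
n=5: pose=(0,0,S); sL=40/41, sR=40/41; mL=-60/41, mR=0; mL+mR=-60/41 → advance -1; mR−mL=60/41 → turn +1·90°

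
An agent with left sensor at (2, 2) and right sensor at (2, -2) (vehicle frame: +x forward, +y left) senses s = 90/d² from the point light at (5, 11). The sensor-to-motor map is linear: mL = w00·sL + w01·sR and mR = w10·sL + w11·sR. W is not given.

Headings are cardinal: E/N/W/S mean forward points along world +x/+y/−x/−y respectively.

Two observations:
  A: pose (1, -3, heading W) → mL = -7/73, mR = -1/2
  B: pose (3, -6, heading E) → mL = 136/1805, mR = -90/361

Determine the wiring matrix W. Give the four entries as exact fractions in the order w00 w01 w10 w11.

obs A: pose=(1,-3,W) → sL=45/146, sR=1/2, mL=-7/73, mR=-1/2
obs B: pose=(3,-6,E) → sL=2/5, sR=90/361, mL=136/1805, mR=-90/361
sensor matrix S = [[45/146, 1/2], [2/5, 90/361]]; det S = -16228/131765
solve [mL_A; mL_B] = S·[w00; w01] and [mR_A; mR_B] = S·[w10; w11]:
  w00 = 1/2, w01 = -1/2, w10 = 0, w11 = -1

1/2 -1/2 0 -1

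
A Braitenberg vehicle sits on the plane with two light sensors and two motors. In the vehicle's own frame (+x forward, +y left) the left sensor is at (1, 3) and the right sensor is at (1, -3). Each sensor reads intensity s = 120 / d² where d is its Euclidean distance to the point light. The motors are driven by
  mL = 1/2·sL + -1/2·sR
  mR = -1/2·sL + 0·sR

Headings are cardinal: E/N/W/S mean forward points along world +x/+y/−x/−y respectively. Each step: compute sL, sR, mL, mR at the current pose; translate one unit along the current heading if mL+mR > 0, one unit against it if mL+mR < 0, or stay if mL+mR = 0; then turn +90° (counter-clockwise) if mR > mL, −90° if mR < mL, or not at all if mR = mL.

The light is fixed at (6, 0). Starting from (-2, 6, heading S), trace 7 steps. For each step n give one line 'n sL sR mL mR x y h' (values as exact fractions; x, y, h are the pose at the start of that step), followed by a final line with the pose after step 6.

0 12/5 60/73 288/365 -6/5 -2 6 S
1 120/97 120/181 5040/17557 -60/97 -2 7 W
2 30/41 3/2 -63/164 -15/41 -1 7 N
3 120/73 24/29 864/2117 -60/73 -1 6 W
4 12/13 60/29 -216/377 -6/13 0 6 N
5 120/53 120/113 3600/5989 -60/53 0 5 W
6 6/5 3 -9/10 -3/5 1 5 N
final 1 4 W

n=0: pose=(-2,6,S); sL=12/5, sR=60/73; mL=288/365, mR=-6/5; mL+mR=-30/73 → advance -1; mR−mL=-726/365 → turn -1·90°
n=1: pose=(-2,7,W); sL=120/97, sR=120/181; mL=5040/17557, mR=-60/97; mL+mR=-60/181 → advance -1; mR−mL=-15900/17557 → turn -1·90°
n=2: pose=(-1,7,N); sL=30/41, sR=3/2; mL=-63/164, mR=-15/41; mL+mR=-3/4 → advance -1; mR−mL=3/164 → turn +1·90°
n=3: pose=(-1,6,W); sL=120/73, sR=24/29; mL=864/2117, mR=-60/73; mL+mR=-12/29 → advance -1; mR−mL=-2604/2117 → turn -1·90°
n=4: pose=(0,6,N); sL=12/13, sR=60/29; mL=-216/377, mR=-6/13; mL+mR=-30/29 → advance -1; mR−mL=42/377 → turn +1·90°
n=5: pose=(0,5,W); sL=120/53, sR=120/113; mL=3600/5989, mR=-60/53; mL+mR=-60/113 → advance -1; mR−mL=-10380/5989 → turn -1·90°
n=6: pose=(1,5,N); sL=6/5, sR=3; mL=-9/10, mR=-3/5; mL+mR=-3/2 → advance -1; mR−mL=3/10 → turn +1·90°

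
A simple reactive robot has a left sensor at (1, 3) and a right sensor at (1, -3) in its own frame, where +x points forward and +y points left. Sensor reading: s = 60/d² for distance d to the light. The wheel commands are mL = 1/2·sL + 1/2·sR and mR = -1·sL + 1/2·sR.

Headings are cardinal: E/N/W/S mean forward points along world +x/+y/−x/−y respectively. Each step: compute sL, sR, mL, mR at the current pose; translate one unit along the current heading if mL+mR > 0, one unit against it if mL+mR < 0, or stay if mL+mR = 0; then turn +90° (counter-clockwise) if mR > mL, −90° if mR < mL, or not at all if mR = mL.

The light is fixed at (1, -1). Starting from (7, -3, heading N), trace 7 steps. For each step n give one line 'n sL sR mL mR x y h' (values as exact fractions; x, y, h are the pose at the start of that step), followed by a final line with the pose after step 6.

0 6 30/41 138/41 -231/41 7 -3 N
1 60/49 12/17 804/833 -726/833 7 -4 E
2 15/29 15/8 555/464 195/464 8 -4 S
3 12/17 60/37 732/629 66/629 8 -5 W
4 10/3 2/3 2 -3 7 -5 N
5 60/53 60/113 4980/5989 -5190/5989 7 -6 E
6 3/5 3/2 21/20 3/20 6 -6 S
final 6 -7 W

n=0: pose=(7,-3,N); sL=6, sR=30/41; mL=138/41, mR=-231/41; mL+mR=-93/41 → advance -1; mR−mL=-9 → turn -1·90°
n=1: pose=(7,-4,E); sL=60/49, sR=12/17; mL=804/833, mR=-726/833; mL+mR=78/833 → advance +1; mR−mL=-90/49 → turn -1·90°
n=2: pose=(8,-4,S); sL=15/29, sR=15/8; mL=555/464, mR=195/464; mL+mR=375/232 → advance +1; mR−mL=-45/58 → turn -1·90°
n=3: pose=(8,-5,W); sL=12/17, sR=60/37; mL=732/629, mR=66/629; mL+mR=798/629 → advance +1; mR−mL=-18/17 → turn -1·90°
n=4: pose=(7,-5,N); sL=10/3, sR=2/3; mL=2, mR=-3; mL+mR=-1 → advance -1; mR−mL=-5 → turn -1·90°
n=5: pose=(7,-6,E); sL=60/53, sR=60/113; mL=4980/5989, mR=-5190/5989; mL+mR=-210/5989 → advance -1; mR−mL=-90/53 → turn -1·90°
n=6: pose=(6,-6,S); sL=3/5, sR=3/2; mL=21/20, mR=3/20; mL+mR=6/5 → advance +1; mR−mL=-9/10 → turn -1·90°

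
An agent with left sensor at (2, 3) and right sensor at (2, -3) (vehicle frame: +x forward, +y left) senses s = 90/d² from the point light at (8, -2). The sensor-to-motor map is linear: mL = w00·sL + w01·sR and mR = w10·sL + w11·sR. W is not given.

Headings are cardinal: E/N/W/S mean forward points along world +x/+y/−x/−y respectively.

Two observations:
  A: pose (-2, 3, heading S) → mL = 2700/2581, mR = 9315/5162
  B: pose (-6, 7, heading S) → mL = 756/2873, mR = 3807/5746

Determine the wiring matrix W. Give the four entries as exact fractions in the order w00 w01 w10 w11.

1 -1 1 1/2

obs A: pose=(-2,3,S) → sL=45/29, sR=45/89, mL=2700/2581, mR=9315/5162
obs B: pose=(-6,7,S) → sL=9/17, sR=45/169, mL=756/2873, mR=3807/5746
sensor matrix S = [[45/29, 45/89], [9/17, 45/169]]; det S = 1078920/7415213
solve [mL_A; mL_B] = S·[w00; w01] and [mR_A; mR_B] = S·[w10; w11]:
  w00 = 1, w01 = -1, w10 = 1, w11 = 1/2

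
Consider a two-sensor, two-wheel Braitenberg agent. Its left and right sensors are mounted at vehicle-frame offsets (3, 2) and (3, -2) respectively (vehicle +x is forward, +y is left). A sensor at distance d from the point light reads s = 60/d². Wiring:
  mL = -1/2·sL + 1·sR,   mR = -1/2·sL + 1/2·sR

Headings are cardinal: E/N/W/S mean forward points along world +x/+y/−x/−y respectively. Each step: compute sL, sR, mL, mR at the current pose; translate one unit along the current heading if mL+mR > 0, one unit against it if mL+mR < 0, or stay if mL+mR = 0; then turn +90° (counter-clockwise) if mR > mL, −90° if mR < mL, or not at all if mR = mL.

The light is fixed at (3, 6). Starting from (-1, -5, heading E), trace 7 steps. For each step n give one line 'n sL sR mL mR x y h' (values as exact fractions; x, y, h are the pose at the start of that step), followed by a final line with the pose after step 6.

n=0: pose=(-1,-5,E); sL=30/41, sR=6/17; mL=-9/697, mR=-132/697; mL+mR=-141/697 → advance -1; mR−mL=-3/17 → turn -1·90°
n=1: pose=(-2,-5,S); sL=12/41, sR=12/49; mL=198/2009, mR=-48/2009; mL+mR=150/2009 → advance +1; mR−mL=-6/49 → turn -1·90°
n=2: pose=(-2,-6,W); sL=3/13, sR=15/41; mL=267/1066, mR=36/533; mL+mR=339/1066 → advance +1; mR−mL=-15/82 → turn -1·90°
n=3: pose=(-3,-6,N); sL=12/29, sR=60/97; mL=1158/2813, mR=288/2813; mL+mR=1446/2813 → advance +1; mR−mL=-30/97 → turn -1·90°
n=4: pose=(-3,-5,E); sL=2/3, sR=30/89; mL=1/267, mR=-44/267; mL+mR=-43/267 → advance -1; mR−mL=-15/89 → turn -1·90°
n=5: pose=(-4,-5,S); sL=60/221, sR=60/277; mL=4950/61217, mR=-1680/61217; mL+mR=3270/61217 → advance +1; mR−mL=-30/277 → turn -1·90°
n=6: pose=(-4,-6,W); sL=15/74, sR=3/10; mL=147/740, mR=9/185; mL+mR=183/740 → advance +1; mR−mL=-3/20 → turn -1·90°

0 30/41 6/17 -9/697 -132/697 -1 -5 E
1 12/41 12/49 198/2009 -48/2009 -2 -5 S
2 3/13 15/41 267/1066 36/533 -2 -6 W
3 12/29 60/97 1158/2813 288/2813 -3 -6 N
4 2/3 30/89 1/267 -44/267 -3 -5 E
5 60/221 60/277 4950/61217 -1680/61217 -4 -5 S
6 15/74 3/10 147/740 9/185 -4 -6 W
final -5 -6 N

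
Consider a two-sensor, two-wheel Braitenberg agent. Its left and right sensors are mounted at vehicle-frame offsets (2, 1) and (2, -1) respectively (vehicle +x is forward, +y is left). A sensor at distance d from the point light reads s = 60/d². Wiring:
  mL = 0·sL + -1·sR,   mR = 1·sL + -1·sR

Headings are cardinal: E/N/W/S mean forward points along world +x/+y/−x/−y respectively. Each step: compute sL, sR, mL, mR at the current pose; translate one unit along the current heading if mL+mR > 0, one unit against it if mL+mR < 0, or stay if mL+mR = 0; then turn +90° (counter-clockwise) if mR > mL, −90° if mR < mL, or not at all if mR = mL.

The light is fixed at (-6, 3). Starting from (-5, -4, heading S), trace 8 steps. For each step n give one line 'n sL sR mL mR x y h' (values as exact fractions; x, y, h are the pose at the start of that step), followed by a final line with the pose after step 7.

0 12/17 20/27 -20/27 -16/459 -5 -4 S
1 30/17 30/29 -30/29 360/493 -5 -3 E
2 60/17 60/17 -60/17 0 -6 -3 N
3 15/17 3/2 -3/2 -21/34 -6 -4 W
4 12/17 20/27 -20/27 -16/459 -5 -4 S
5 30/17 30/29 -30/29 360/493 -5 -3 E
6 60/17 60/17 -60/17 0 -6 -3 N
7 15/17 3/2 -3/2 -21/34 -6 -4 W
final -5 -4 S

n=0: pose=(-5,-4,S); sL=12/17, sR=20/27; mL=-20/27, mR=-16/459; mL+mR=-356/459 → advance -1; mR−mL=12/17 → turn +1·90°
n=1: pose=(-5,-3,E); sL=30/17, sR=30/29; mL=-30/29, mR=360/493; mL+mR=-150/493 → advance -1; mR−mL=30/17 → turn +1·90°
n=2: pose=(-6,-3,N); sL=60/17, sR=60/17; mL=-60/17, mR=0; mL+mR=-60/17 → advance -1; mR−mL=60/17 → turn +1·90°
n=3: pose=(-6,-4,W); sL=15/17, sR=3/2; mL=-3/2, mR=-21/34; mL+mR=-36/17 → advance -1; mR−mL=15/17 → turn +1·90°
n=4: pose=(-5,-4,S); sL=12/17, sR=20/27; mL=-20/27, mR=-16/459; mL+mR=-356/459 → advance -1; mR−mL=12/17 → turn +1·90°
n=5: pose=(-5,-3,E); sL=30/17, sR=30/29; mL=-30/29, mR=360/493; mL+mR=-150/493 → advance -1; mR−mL=30/17 → turn +1·90°
n=6: pose=(-6,-3,N); sL=60/17, sR=60/17; mL=-60/17, mR=0; mL+mR=-60/17 → advance -1; mR−mL=60/17 → turn +1·90°
n=7: pose=(-6,-4,W); sL=15/17, sR=3/2; mL=-3/2, mR=-21/34; mL+mR=-36/17 → advance -1; mR−mL=15/17 → turn +1·90°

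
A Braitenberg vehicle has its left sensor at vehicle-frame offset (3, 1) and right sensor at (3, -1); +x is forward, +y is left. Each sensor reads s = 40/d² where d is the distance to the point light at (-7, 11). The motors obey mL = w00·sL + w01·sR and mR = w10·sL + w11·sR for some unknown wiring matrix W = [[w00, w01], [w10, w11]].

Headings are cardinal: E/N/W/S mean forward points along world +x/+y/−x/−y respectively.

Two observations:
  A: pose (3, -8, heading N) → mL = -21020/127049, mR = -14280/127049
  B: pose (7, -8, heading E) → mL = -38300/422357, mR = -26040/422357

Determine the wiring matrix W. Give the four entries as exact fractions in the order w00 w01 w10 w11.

obs A: pose=(3,-8,N) → sL=40/337, sR=40/377, mL=-21020/127049, mR=-14280/127049
obs B: pose=(7,-8,E) → sL=40/613, sR=40/689, mL=-38300/422357, mR=-26040/422357
sensor matrix S = [[40/337, 40/377], [40/613, 40/689]]; det S = -134400/4127694961
solve [mL_A; mL_B] = S·[w00; w01] and [mR_A; mR_B] = S·[w10; w11]:
  w00 = -1/2, w01 = -1, w10 = -1/2, w11 = -1/2

-1/2 -1 -1/2 -1/2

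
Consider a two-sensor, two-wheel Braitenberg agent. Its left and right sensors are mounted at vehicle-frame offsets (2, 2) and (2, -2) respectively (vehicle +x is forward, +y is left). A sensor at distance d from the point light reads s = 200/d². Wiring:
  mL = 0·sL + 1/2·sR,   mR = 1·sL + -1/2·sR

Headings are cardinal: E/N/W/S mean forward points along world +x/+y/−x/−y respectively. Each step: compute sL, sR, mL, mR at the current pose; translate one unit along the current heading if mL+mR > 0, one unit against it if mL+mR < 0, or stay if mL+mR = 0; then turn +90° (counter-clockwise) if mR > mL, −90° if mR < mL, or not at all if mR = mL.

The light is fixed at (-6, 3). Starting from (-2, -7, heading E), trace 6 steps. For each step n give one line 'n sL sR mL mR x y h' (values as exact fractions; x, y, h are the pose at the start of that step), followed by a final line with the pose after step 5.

n=0: pose=(-2,-7,E); sL=2, sR=10/9; mL=5/9, mR=13/9; mL+mR=2 → advance +1; mR−mL=8/9 → turn +1·90°
n=1: pose=(-1,-7,N); sL=200/73, sR=200/113; mL=100/113, mR=15300/8249; mL+mR=200/73 → advance +1; mR−mL=8000/8249 → turn +1·90°
n=2: pose=(-1,-6,W); sL=20/13, sR=100/29; mL=50/29, mR=-70/377; mL+mR=20/13 → advance +1; mR−mL=-720/377 → turn -1·90°
n=3: pose=(-2,-6,N); sL=200/53, sR=40/17; mL=20/17, mR=2340/901; mL+mR=200/53 → advance +1; mR−mL=1280/901 → turn +1·90°
n=4: pose=(-2,-5,W); sL=25/13, sR=5; mL=5/2, mR=-15/26; mL+mR=25/13 → advance +1; mR−mL=-40/13 → turn -1·90°
n=5: pose=(-3,-5,N); sL=200/37, sR=200/61; mL=100/61, mR=8500/2257; mL+mR=200/37 → advance +1; mR−mL=4800/2257 → turn +1·90°

0 2 10/9 5/9 13/9 -2 -7 E
1 200/73 200/113 100/113 15300/8249 -1 -7 N
2 20/13 100/29 50/29 -70/377 -1 -6 W
3 200/53 40/17 20/17 2340/901 -2 -6 N
4 25/13 5 5/2 -15/26 -2 -5 W
5 200/37 200/61 100/61 8500/2257 -3 -5 N
final -3 -4 W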